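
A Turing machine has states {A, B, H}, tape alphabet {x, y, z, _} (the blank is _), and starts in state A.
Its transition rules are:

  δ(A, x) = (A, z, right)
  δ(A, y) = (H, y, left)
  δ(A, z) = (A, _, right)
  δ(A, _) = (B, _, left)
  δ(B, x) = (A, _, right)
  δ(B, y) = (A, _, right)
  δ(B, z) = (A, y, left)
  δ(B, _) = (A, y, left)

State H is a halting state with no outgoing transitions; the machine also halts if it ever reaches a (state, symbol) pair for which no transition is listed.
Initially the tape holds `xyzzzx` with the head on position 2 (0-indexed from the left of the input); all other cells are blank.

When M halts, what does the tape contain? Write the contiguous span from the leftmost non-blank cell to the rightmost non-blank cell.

A | xy[z]zzx_   read z → write _, move right, go to A
A | xy_[z]zx_   read z → write _, move right, go to A
A | xy__[z]x_   read z → write _, move right, go to A
A | xy___[x]_   read x → write z, move right, go to A
A | xy___z[_]   read _ → write _, move left, go to B
B | xy___[z]_   read z → write y, move left, go to A
A | xy__[_]y_   read _ → write _, move left, go to B
B | xy_[_]_y_   read _ → write y, move left, go to A
A | xy[_]y_y_   read _ → write _, move left, go to B
B | x[y]_y_y_   read y → write _, move right, go to A
A | x_[_]y_y_   read _ → write _, move left, go to B
B | x[_]_y_y_   read _ → write y, move left, go to A
A | [x]y_y_y_   read x → write z, move right, go to A
A | z[y]_y_y_   read y → write y, move left, go to H
H | [z]y_y_y_
The non-blank tape span at halt is zy_y_y.

zy_y_y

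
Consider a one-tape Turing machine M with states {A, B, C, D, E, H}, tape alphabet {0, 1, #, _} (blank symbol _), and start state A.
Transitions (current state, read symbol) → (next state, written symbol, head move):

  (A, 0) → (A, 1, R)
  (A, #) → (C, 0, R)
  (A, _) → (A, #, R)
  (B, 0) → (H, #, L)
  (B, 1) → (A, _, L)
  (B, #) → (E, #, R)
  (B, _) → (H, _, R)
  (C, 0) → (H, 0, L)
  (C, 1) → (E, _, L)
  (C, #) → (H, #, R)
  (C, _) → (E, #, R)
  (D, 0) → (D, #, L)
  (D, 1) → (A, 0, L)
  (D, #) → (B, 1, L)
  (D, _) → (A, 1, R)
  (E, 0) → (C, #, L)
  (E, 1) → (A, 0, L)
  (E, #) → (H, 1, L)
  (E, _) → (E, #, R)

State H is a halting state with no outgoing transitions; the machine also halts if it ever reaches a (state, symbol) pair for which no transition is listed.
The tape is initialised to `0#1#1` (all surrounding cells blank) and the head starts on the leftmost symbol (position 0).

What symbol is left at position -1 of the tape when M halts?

#

A | _[0]#1#1   read 0 → write 1, move R, go to A
A | _1[#]1#1   read # → write 0, move R, go to C
C | _10[1]#1   read 1 → write _, move L, go to E
E | _1[0]_#1   read 0 → write #, move L, go to C
C | _[1]#_#1   read 1 → write _, move L, go to E
E | [_]_#_#1   read _ → write #, move R, go to E
E | #[_]#_#1   read _ → write #, move R, go to E
E | ##[#]_#1   read # → write 1, move L, go to H
H | #[#]1_#1
Cell -1 holds # when M halts.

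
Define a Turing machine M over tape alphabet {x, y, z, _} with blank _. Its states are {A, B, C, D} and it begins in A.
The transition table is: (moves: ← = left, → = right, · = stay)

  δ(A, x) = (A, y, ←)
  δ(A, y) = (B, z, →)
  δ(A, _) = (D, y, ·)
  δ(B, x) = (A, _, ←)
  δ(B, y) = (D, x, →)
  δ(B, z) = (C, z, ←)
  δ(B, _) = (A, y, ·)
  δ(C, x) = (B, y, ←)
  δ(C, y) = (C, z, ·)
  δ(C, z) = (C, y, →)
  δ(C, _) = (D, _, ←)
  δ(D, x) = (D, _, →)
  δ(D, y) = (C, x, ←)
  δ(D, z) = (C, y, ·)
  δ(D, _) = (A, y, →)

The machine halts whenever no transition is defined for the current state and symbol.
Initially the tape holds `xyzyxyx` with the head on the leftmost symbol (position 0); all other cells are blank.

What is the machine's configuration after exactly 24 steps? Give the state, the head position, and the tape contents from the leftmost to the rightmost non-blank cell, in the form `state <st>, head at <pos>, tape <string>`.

state C, head at -2, tape zxzxxyzyxyx

A | ____[x]yzyxyx   read x → write y, move ←, go to A
A | ___[_]yyzyxyx   read _ → write y, move ·, go to D
D | ___[y]yyzyxyx   read y → write x, move ←, go to C
C | __[_]xyyzyxyx   read _ → write _, move ←, go to D
D | _[_]_xyyzyxyx   read _ → write y, move →, go to A
A | _y[_]xyyzyxyx   read _ → write y, move ·, go to D
D | _y[y]xyyzyxyx   read y → write x, move ←, go to C
C | _[y]xxyyzyxyx   read y → write z, move ·, go to C
C | _[z]xxyyzyxyx   read z → write y, move →, go to C
C | _y[x]xyyzyxyx   read x → write y, move ←, go to B
B | _[y]yxyyzyxyx   read y → write x, move →, go to D
D | _x[y]xyyzyxyx   read y → write x, move ←, go to C
C | _[x]xxyyzyxyx   read x → write y, move ←, go to B
B | [_]yxxyyzyxyx   read _ → write y, move ·, go to A
A | [y]yxxyyzyxyx   read y → write z, move →, go to B
B | z[y]xxyyzyxyx   read y → write x, move →, go to D
D | zx[x]xyyzyxyx   read x → write _, move →, go to D
D | zx_[x]yyzyxyx   read x → write _, move →, go to D
D | zx__[y]yzyxyx   read y → write x, move ←, go to C
C | zx_[_]xyzyxyx   read _ → write _, move ←, go to D
D | zx[_]_xyzyxyx   read _ → write y, move →, go to A
A | zxy[_]xyzyxyx   read _ → write y, move ·, go to D
D | zxy[y]xyzyxyx   read y → write x, move ←, go to C
C | zx[y]xxyzyxyx   read y → write z, move ·, go to C
C | zx[z]xxyzyxyx
After 24 steps: state C, head at -2, tape zxzxxyzyxyx.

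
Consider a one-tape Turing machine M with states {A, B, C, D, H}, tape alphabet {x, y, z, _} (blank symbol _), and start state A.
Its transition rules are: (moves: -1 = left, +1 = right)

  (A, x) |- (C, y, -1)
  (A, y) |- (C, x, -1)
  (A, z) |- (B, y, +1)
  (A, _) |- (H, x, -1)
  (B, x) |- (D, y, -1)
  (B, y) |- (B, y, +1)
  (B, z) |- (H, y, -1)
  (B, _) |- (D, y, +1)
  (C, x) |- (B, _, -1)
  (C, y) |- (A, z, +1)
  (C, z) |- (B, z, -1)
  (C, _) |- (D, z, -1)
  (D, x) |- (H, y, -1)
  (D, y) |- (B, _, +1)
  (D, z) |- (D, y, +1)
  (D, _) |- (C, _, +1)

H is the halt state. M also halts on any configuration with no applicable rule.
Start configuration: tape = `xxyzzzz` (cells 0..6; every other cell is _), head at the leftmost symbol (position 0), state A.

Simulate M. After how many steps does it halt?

15

state=A head=0 tape=__[x]xyzzzz   (A,x)→(C,y,-1)
state=C head=-1 tape=_[_]yxyzzzz   (C,_)→(D,z,-1)
state=D head=-2 tape=[_]zyxyzzzz   (D,_)→(C,_,+1)
state=C head=-1 tape=_[z]yxyzzzz   (C,z)→(B,z,-1)
state=B head=-2 tape=[_]zyxyzzzz   (B,_)→(D,y,+1)
state=D head=-1 tape=y[z]yxyzzzz   (D,z)→(D,y,+1)
state=D head=0 tape=yy[y]xyzzzz   (D,y)→(B,_,+1)
state=B head=1 tape=yy_[x]yzzzz   (B,x)→(D,y,-1)
state=D head=0 tape=yy[_]yyzzzz   (D,_)→(C,_,+1)
state=C head=1 tape=yy_[y]yzzzz   (C,y)→(A,z,+1)
state=A head=2 tape=yy_z[y]zzzz   (A,y)→(C,x,-1)
state=C head=1 tape=yy_[z]xzzzz   (C,z)→(B,z,-1)
state=B head=0 tape=yy[_]zxzzzz   (B,_)→(D,y,+1)
state=D head=1 tape=yyy[z]xzzzz   (D,z)→(D,y,+1)
state=D head=2 tape=yyyy[x]zzzz   (D,x)→(H,y,-1)
state=H head=1 tape=yyy[y]yzzzz
M halts after 15 transitions.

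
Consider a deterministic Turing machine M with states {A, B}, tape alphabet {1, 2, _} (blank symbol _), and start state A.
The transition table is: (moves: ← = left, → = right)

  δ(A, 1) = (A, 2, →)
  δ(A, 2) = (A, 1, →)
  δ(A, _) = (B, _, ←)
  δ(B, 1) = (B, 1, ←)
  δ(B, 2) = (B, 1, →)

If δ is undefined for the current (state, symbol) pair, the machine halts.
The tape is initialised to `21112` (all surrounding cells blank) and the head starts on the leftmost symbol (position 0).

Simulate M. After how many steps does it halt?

A | _[2]1112_   read 2 → write 1, move →, go to A
A | _1[1]112_   read 1 → write 2, move →, go to A
A | _12[1]12_   read 1 → write 2, move →, go to A
A | _122[1]2_   read 1 → write 2, move →, go to A
A | _1222[2]_   read 2 → write 1, move →, go to A
A | _12221[_]   read _ → write _, move ←, go to B
B | _1222[1]_   read 1 → write 1, move ←, go to B
B | _122[2]1_   read 2 → write 1, move →, go to B
B | _1221[1]_   read 1 → write 1, move ←, go to B
B | _122[1]1_   read 1 → write 1, move ←, go to B
B | _12[2]11_   read 2 → write 1, move →, go to B
B | _121[1]1_   read 1 → write 1, move ←, go to B
B | _12[1]11_   read 1 → write 1, move ←, go to B
B | _1[2]111_   read 2 → write 1, move →, go to B
B | _11[1]11_   read 1 → write 1, move ←, go to B
B | _1[1]111_   read 1 → write 1, move ←, go to B
B | _[1]1111_   read 1 → write 1, move ←, go to B
B | [_]11111_
M halts after 17 transitions.

17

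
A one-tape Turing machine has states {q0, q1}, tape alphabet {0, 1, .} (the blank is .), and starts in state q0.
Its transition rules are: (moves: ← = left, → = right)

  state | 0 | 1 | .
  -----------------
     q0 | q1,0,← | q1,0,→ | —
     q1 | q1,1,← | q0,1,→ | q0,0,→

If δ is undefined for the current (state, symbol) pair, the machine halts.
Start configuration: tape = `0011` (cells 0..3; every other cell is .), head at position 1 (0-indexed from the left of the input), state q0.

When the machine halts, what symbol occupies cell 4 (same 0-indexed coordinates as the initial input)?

0

q0 | ..0[0]11..   read 0 → write 0, move ←, go to q1
q1 | ..[0]011..   read 0 → write 1, move ←, go to q1
q1 | .[.]1011..   read . → write 0, move →, go to q0
q0 | .0[1]011..   read 1 → write 0, move →, go to q1
q1 | .00[0]11..   read 0 → write 1, move ←, go to q1
q1 | .0[0]111..   read 0 → write 1, move ←, go to q1
q1 | .[0]1111..   read 0 → write 1, move ←, go to q1
q1 | [.]11111..   read . → write 0, move →, go to q0
q0 | 0[1]1111..   read 1 → write 0, move →, go to q1
q1 | 00[1]111..   read 1 → write 1, move →, go to q0
q0 | 001[1]11..   read 1 → write 0, move →, go to q1
q1 | 0010[1]1..   read 1 → write 1, move →, go to q0
q0 | 00101[1]..   read 1 → write 0, move →, go to q1
q1 | 001010[.].   read . → write 0, move →, go to q0
q0 | 0010100[.]
Cell 4 holds 0 when M halts.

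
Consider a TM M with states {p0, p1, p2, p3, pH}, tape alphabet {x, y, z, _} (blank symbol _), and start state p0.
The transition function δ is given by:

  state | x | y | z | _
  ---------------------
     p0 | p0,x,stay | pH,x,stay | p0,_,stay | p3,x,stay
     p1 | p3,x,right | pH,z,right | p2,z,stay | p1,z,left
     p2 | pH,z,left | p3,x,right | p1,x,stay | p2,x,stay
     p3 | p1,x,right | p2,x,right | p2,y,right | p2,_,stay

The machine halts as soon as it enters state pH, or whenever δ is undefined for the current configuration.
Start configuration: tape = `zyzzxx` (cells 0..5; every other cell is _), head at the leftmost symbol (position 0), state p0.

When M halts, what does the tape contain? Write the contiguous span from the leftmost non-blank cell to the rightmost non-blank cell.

state=p0 head=0 tape=[z]yzzxx   (p0,z)→(p0,_,stay)
state=p0 head=0 tape=[_]yzzxx   (p0,_)→(p3,x,stay)
state=p3 head=0 tape=[x]yzzxx   (p3,x)→(p1,x,right)
state=p1 head=1 tape=x[y]zzxx   (p1,y)→(pH,z,right)
state=pH head=2 tape=xz[z]zxx
The non-blank tape span at halt is xzzzxx.

xzzzxx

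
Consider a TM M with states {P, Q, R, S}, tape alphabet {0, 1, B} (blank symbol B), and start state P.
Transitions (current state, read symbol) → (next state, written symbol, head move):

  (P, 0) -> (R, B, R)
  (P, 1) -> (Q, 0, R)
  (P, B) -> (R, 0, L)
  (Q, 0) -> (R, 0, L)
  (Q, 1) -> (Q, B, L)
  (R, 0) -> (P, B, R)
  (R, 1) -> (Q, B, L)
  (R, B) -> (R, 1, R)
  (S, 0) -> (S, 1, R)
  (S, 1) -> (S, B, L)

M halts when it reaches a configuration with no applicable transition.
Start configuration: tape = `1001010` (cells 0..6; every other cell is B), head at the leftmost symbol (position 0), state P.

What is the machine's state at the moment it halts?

Q

state=P head=0 tape=[1]001010   (P,1)→(Q,0,R)
state=Q head=1 tape=0[0]01010   (Q,0)→(R,0,L)
state=R head=0 tape=[0]001010   (R,0)→(P,B,R)
state=P head=1 tape=B[0]01010   (P,0)→(R,B,R)
state=R head=2 tape=BB[0]1010   (R,0)→(P,B,R)
state=P head=3 tape=BBB[1]010   (P,1)→(Q,0,R)
state=Q head=4 tape=BBB0[0]10   (Q,0)→(R,0,L)
state=R head=3 tape=BBB[0]010   (R,0)→(P,B,R)
state=P head=4 tape=BBBB[0]10   (P,0)→(R,B,R)
state=R head=5 tape=BBBBB[1]0   (R,1)→(Q,B,L)
state=Q head=4 tape=BBBB[B]B0
No transition is defined for (Q, B); M halts in state Q.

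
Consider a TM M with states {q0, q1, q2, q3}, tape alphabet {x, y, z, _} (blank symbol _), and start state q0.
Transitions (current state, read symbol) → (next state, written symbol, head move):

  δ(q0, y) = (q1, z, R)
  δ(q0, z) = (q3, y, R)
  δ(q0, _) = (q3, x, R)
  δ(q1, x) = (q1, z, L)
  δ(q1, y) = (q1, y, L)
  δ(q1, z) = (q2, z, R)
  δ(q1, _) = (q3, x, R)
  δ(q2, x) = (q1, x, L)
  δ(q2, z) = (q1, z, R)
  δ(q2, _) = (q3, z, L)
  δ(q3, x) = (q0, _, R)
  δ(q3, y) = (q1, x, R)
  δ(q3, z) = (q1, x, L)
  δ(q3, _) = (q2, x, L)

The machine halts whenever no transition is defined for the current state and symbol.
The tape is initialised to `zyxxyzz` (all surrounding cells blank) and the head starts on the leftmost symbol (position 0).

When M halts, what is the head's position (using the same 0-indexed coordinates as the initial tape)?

4

q0 | _[z]yxxyzz   read z → write y, move R, go to q3
q3 | _y[y]xxyzz   read y → write x, move R, go to q1
q1 | _yx[x]xyzz   read x → write z, move L, go to q1
q1 | _y[x]zxyzz   read x → write z, move L, go to q1
q1 | _[y]zzxyzz   read y → write y, move L, go to q1
q1 | [_]yzzxyzz   read _ → write x, move R, go to q3
q3 | x[y]zzxyzz   read y → write x, move R, go to q1
q1 | xx[z]zxyzz   read z → write z, move R, go to q2
q2 | xxz[z]xyzz   read z → write z, move R, go to q1
q1 | xxzz[x]yzz   read x → write z, move L, go to q1
q1 | xxz[z]zyzz   read z → write z, move R, go to q2
q2 | xxzz[z]yzz   read z → write z, move R, go to q1
q1 | xxzzz[y]zz   read y → write y, move L, go to q1
q1 | xxzz[z]yzz   read z → write z, move R, go to q2
q2 | xxzzz[y]zz
At halt the head is at cell 4.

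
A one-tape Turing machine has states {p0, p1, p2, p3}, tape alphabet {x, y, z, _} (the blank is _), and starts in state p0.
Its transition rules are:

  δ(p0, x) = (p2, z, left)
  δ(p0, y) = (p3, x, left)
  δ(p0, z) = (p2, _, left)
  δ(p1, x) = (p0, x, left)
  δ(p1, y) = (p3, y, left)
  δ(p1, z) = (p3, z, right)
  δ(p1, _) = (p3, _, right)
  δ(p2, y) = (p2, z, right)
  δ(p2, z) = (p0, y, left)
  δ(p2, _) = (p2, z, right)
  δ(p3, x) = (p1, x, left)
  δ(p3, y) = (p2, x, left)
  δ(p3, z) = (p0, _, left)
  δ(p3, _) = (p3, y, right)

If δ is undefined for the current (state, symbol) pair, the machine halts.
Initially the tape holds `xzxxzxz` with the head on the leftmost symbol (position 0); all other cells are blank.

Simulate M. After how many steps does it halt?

16

p0 | ___[x]zxxzxz   read x → write z, move left, go to p2
p2 | __[_]zzxxzxz   read _ → write z, move right, go to p2
p2 | __z[z]zxxzxz   read z → write y, move left, go to p0
p0 | __[z]yzxxzxz   read z → write _, move left, go to p2
p2 | _[_]_yzxxzxz   read _ → write z, move right, go to p2
p2 | _z[_]yzxxzxz   read _ → write z, move right, go to p2
p2 | _zz[y]zxxzxz   read y → write z, move right, go to p2
p2 | _zzz[z]xxzxz   read z → write y, move left, go to p0
p0 | _zz[z]yxxzxz   read z → write _, move left, go to p2
p2 | _z[z]_yxxzxz   read z → write y, move left, go to p0
p0 | _[z]y_yxxzxz   read z → write _, move left, go to p2
p2 | [_]_y_yxxzxz   read _ → write z, move right, go to p2
p2 | z[_]y_yxxzxz   read _ → write z, move right, go to p2
p2 | zz[y]_yxxzxz   read y → write z, move right, go to p2
p2 | zzz[_]yxxzxz   read _ → write z, move right, go to p2
p2 | zzzz[y]xxzxz   read y → write z, move right, go to p2
p2 | zzzzz[x]xzxz
M halts after 16 transitions.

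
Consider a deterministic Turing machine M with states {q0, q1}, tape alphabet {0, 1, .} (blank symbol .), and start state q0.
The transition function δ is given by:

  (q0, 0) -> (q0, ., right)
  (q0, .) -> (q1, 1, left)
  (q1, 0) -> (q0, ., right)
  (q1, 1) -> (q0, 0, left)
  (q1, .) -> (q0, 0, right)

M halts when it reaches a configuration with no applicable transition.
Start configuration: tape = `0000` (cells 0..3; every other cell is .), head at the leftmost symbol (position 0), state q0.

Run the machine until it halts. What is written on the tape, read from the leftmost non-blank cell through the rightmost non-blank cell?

01

state=q0 head=0 tape=[0]000.   (q0,0)→(q0,.,right)
state=q0 head=1 tape=.[0]00.   (q0,0)→(q0,.,right)
state=q0 head=2 tape=..[0]0.   (q0,0)→(q0,.,right)
state=q0 head=3 tape=...[0].   (q0,0)→(q0,.,right)
state=q0 head=4 tape=....[.]   (q0,.)→(q1,1,left)
state=q1 head=3 tape=...[.]1   (q1,.)→(q0,0,right)
state=q0 head=4 tape=...0[1]
The non-blank tape span at halt is 01.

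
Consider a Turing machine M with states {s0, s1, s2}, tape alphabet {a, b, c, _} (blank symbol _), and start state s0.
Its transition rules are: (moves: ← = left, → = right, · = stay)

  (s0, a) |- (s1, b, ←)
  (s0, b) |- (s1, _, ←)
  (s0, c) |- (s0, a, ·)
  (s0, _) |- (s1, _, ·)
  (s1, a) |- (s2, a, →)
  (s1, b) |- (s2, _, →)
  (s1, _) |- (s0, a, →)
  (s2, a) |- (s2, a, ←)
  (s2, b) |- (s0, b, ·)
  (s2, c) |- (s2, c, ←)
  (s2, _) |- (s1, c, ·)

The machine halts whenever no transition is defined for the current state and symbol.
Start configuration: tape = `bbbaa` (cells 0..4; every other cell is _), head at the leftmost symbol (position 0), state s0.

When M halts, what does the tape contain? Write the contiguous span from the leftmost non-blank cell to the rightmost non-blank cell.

s0 | _[b]bbaa   read b → write _, move ←, go to s1
s1 | [_]_bbaa   read _ → write a, move →, go to s0
s0 | a[_]bbaa   read _ → write _, move ·, go to s1
s1 | a[_]bbaa   read _ → write a, move →, go to s0
s0 | aa[b]baa   read b → write _, move ←, go to s1
s1 | a[a]_baa   read a → write a, move →, go to s2
s2 | aa[_]baa   read _ → write c, move ·, go to s1
s1 | aa[c]baa
The non-blank tape span at halt is aacbaa.

aacbaa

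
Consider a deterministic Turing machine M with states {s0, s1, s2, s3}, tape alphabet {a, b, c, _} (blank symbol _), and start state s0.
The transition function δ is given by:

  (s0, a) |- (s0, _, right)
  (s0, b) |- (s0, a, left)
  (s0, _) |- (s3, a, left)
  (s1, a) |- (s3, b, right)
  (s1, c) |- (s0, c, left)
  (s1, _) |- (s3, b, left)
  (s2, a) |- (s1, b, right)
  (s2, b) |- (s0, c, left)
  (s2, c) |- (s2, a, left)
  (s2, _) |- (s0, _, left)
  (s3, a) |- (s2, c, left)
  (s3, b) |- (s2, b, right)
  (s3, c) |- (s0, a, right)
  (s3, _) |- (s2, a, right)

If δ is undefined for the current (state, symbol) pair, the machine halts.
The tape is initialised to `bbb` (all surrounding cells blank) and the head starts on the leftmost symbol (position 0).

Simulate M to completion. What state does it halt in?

s0 | __[b]bb   read b → write a, move left, go to s0
s0 | _[_]abb   read _ → write a, move left, go to s3
s3 | [_]aabb   read _ → write a, move right, go to s2
s2 | a[a]abb   read a → write b, move right, go to s1
s1 | ab[a]bb   read a → write b, move right, go to s3
s3 | abb[b]b   read b → write b, move right, go to s2
s2 | abbb[b]   read b → write c, move left, go to s0
s0 | abb[b]c   read b → write a, move left, go to s0
s0 | ab[b]ac   read b → write a, move left, go to s0
s0 | a[b]aac   read b → write a, move left, go to s0
s0 | [a]aaac   read a → write _, move right, go to s0
s0 | _[a]aac   read a → write _, move right, go to s0
s0 | __[a]ac   read a → write _, move right, go to s0
s0 | ___[a]c   read a → write _, move right, go to s0
s0 | ____[c]
No transition is defined for (s0, c); M halts in state s0.

s0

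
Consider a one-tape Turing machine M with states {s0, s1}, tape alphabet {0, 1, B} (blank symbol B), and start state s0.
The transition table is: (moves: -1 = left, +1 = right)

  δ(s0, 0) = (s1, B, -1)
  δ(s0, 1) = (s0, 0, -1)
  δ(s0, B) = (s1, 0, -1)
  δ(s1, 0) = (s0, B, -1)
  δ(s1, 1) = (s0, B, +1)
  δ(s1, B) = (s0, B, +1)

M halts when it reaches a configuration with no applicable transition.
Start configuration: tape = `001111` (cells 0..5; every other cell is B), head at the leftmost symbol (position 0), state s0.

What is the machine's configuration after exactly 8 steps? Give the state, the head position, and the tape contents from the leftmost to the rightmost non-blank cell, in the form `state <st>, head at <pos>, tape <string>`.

s0 | B[0]01111   read 0 → write B, move -1, go to s1
s1 | [B]B01111   read B → write B, move +1, go to s0
s0 | B[B]01111   read B → write 0, move -1, go to s1
s1 | [B]001111   read B → write B, move +1, go to s0
s0 | B[0]01111   read 0 → write B, move -1, go to s1
s1 | [B]B01111   read B → write B, move +1, go to s0
s0 | B[B]01111   read B → write 0, move -1, go to s1
s1 | [B]001111   read B → write B, move +1, go to s0
s0 | B[0]01111
After 8 steps: state s0, head at 0, tape 001111.

state s0, head at 0, tape 001111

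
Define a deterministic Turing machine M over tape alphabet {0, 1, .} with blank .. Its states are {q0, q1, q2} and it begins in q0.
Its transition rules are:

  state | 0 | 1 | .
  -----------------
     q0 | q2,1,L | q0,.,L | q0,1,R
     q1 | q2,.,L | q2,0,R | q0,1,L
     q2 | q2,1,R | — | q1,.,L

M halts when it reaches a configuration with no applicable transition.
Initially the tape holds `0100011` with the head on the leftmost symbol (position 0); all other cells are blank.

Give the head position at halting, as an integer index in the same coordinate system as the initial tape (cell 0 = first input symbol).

1

state=q0 head=0 tape=......[0]100011   (q0,0)→(q2,1,L)
state=q2 head=-1 tape=.....[.]1100011   (q2,.)→(q1,.,L)
state=q1 head=-2 tape=....[.].1100011   (q1,.)→(q0,1,L)
state=q0 head=-3 tape=...[.]1.1100011   (q0,.)→(q0,1,R)
state=q0 head=-2 tape=...1[1].1100011   (q0,1)→(q0,.,L)
state=q0 head=-3 tape=...[1]..1100011   (q0,1)→(q0,.,L)
state=q0 head=-4 tape=..[.]...1100011   (q0,.)→(q0,1,R)
state=q0 head=-3 tape=..1[.]..1100011   (q0,.)→(q0,1,R)
state=q0 head=-2 tape=..11[.].1100011   (q0,.)→(q0,1,R)
state=q0 head=-1 tape=..111[.]1100011   (q0,.)→(q0,1,R)
state=q0 head=0 tape=..1111[1]100011   (q0,1)→(q0,.,L)
state=q0 head=-1 tape=..111[1].100011   (q0,1)→(q0,.,L)
state=q0 head=-2 tape=..11[1]..100011   (q0,1)→(q0,.,L)
state=q0 head=-3 tape=..1[1]...100011   (q0,1)→(q0,.,L)
state=q0 head=-4 tape=..[1]....100011   (q0,1)→(q0,.,L)
state=q0 head=-5 tape=.[.].....100011   (q0,.)→(q0,1,R)
state=q0 head=-4 tape=.1[.]....100011   (q0,.)→(q0,1,R)
state=q0 head=-3 tape=.11[.]...100011   (q0,.)→(q0,1,R)
state=q0 head=-2 tape=.111[.]..100011   (q0,.)→(q0,1,R)
state=q0 head=-1 tape=.1111[.].100011   (q0,.)→(q0,1,R)
state=q0 head=0 tape=.11111[.]100011   (q0,.)→(q0,1,R)
state=q0 head=1 tape=.111111[1]00011   (q0,1)→(q0,.,L)
state=q0 head=0 tape=.11111[1].00011   (q0,1)→(q0,.,L)
state=q0 head=-1 tape=.1111[1]..00011   (q0,1)→(q0,.,L)
state=q0 head=-2 tape=.111[1]...00011   (q0,1)→(q0,.,L)
state=q0 head=-3 tape=.11[1]....00011   (q0,1)→(q0,.,L)
state=q0 head=-4 tape=.1[1].....00011   (q0,1)→(q0,.,L)
state=q0 head=-5 tape=.[1]......00011   (q0,1)→(q0,.,L)
state=q0 head=-6 tape=[.].......00011   (q0,.)→(q0,1,R)
state=q0 head=-5 tape=1[.]......00011   (q0,.)→(q0,1,R)
state=q0 head=-4 tape=11[.].....00011   (q0,.)→(q0,1,R)
state=q0 head=-3 tape=111[.]....00011   (q0,.)→(q0,1,R)
state=q0 head=-2 tape=1111[.]...00011   (q0,.)→(q0,1,R)
state=q0 head=-1 tape=11111[.]..00011   (q0,.)→(q0,1,R)
state=q0 head=0 tape=111111[.].00011   (q0,.)→(q0,1,R)
state=q0 head=1 tape=1111111[.]00011   (q0,.)→(q0,1,R)
state=q0 head=2 tape=11111111[0]0011   (q0,0)→(q2,1,L)
state=q2 head=1 tape=1111111[1]10011
At halt the head is at cell 1.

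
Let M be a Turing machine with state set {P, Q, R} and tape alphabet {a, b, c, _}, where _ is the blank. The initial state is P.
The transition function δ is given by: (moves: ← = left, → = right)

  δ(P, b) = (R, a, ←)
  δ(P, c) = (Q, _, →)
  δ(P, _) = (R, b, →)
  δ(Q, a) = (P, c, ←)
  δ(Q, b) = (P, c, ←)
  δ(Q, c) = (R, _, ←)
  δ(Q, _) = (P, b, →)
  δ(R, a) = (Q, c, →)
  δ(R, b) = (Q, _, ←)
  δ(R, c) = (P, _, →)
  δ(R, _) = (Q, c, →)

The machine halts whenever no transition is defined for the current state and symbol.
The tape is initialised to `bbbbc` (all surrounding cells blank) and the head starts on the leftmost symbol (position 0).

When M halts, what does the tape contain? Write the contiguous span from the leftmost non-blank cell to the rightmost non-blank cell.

cbbcbac

P | __[b]bbbc   read b → write a, move ←, go to R
R | _[_]abbbc   read _ → write c, move →, go to Q
Q | _c[a]bbbc   read a → write c, move ←, go to P
P | _[c]cbbbc   read c → write _, move →, go to Q
Q | __[c]bbbc   read c → write _, move ←, go to R
R | _[_]_bbbc   read _ → write c, move →, go to Q
Q | _c[_]bbbc   read _ → write b, move →, go to P
P | _cb[b]bbc   read b → write a, move ←, go to R
R | _c[b]abbc   read b → write _, move ←, go to Q
Q | _[c]_abbc   read c → write _, move ←, go to R
R | [_]__abbc   read _ → write c, move →, go to Q
Q | c[_]_abbc   read _ → write b, move →, go to P
P | cb[_]abbc   read _ → write b, move →, go to R
R | cbb[a]bbc   read a → write c, move →, go to Q
Q | cbbc[b]bc   read b → write c, move ←, go to P
P | cbb[c]cbc   read c → write _, move →, go to Q
Q | cbb_[c]bc   read c → write _, move ←, go to R
R | cbb[_]_bc   read _ → write c, move →, go to Q
Q | cbbc[_]bc   read _ → write b, move →, go to P
P | cbbcb[b]c   read b → write a, move ←, go to R
R | cbbc[b]ac   read b → write _, move ←, go to Q
Q | cbb[c]_ac   read c → write _, move ←, go to R
R | cb[b]__ac   read b → write _, move ←, go to Q
Q | c[b]___ac   read b → write c, move ←, go to P
P | [c]c___ac   read c → write _, move →, go to Q
Q | _[c]___ac   read c → write _, move ←, go to R
R | [_]____ac   read _ → write c, move →, go to Q
Q | c[_]___ac   read _ → write b, move →, go to P
P | cb[_]__ac   read _ → write b, move →, go to R
R | cbb[_]_ac   read _ → write c, move →, go to Q
Q | cbbc[_]ac   read _ → write b, move →, go to P
P | cbbcb[a]c
The non-blank tape span at halt is cbbcbac.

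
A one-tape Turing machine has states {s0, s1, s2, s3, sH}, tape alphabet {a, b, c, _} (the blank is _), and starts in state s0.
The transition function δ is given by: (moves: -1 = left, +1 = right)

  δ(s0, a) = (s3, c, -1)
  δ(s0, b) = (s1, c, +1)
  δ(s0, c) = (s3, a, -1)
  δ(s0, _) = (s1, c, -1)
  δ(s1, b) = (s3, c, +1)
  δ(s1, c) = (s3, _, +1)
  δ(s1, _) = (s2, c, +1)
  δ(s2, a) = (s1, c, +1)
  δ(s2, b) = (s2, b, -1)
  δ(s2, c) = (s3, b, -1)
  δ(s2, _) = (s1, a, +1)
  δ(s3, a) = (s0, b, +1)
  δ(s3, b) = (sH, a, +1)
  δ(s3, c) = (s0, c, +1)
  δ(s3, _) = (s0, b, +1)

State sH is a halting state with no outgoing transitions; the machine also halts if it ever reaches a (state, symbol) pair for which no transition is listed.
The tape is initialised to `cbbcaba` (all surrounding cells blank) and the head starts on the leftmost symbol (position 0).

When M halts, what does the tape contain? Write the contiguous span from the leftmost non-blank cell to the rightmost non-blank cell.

s0 | _[c]bbcaba   read c → write a, move -1, go to s3
s3 | [_]abbcaba   read _ → write b, move +1, go to s0
s0 | b[a]bbcaba   read a → write c, move -1, go to s3
s3 | [b]cbbcaba   read b → write a, move +1, go to sH
sH | a[c]bbcaba
The non-blank tape span at halt is acbbcaba.

acbbcaba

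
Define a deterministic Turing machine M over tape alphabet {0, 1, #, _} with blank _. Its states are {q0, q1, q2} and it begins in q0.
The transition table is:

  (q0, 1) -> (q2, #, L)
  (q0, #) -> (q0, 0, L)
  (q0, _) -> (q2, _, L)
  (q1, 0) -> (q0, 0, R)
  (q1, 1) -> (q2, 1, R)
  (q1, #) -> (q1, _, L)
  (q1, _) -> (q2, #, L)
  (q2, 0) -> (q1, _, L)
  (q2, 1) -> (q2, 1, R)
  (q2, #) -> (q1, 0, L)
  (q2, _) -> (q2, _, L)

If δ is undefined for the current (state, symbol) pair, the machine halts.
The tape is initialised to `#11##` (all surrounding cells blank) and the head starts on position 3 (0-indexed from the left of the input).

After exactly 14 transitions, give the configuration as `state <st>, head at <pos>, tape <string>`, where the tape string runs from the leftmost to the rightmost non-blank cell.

state q2, head at 1, tape #1_0#

q0 | #11[#]#   read # → write 0, move L, go to q0
q0 | #1[1]0#   read 1 → write #, move L, go to q2
q2 | #[1]#0#   read 1 → write 1, move R, go to q2
q2 | #1[#]0#   read # → write 0, move L, go to q1
q1 | #[1]00#   read 1 → write 1, move R, go to q2
q2 | #1[0]0#   read 0 → write _, move L, go to q1
q1 | #[1]_0#   read 1 → write 1, move R, go to q2
q2 | #1[_]0#   read _ → write _, move L, go to q2
q2 | #[1]_0#   read 1 → write 1, move R, go to q2
q2 | #1[_]0#   read _ → write _, move L, go to q2
q2 | #[1]_0#   read 1 → write 1, move R, go to q2
q2 | #1[_]0#   read _ → write _, move L, go to q2
q2 | #[1]_0#   read 1 → write 1, move R, go to q2
q2 | #1[_]0#   read _ → write _, move L, go to q2
q2 | #[1]_0#
After 14 steps: state q2, head at 1, tape #1_0#.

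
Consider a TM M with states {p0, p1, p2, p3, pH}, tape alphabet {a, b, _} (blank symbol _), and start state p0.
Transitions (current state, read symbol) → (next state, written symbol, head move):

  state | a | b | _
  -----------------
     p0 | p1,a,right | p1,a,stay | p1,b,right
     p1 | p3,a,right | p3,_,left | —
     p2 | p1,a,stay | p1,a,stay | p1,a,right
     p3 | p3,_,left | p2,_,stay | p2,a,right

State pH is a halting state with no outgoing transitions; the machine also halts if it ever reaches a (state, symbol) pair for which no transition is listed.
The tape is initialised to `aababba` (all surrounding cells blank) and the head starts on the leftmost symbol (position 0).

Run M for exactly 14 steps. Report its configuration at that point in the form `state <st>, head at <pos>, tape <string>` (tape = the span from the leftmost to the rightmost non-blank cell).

state p2, head at 0, tape a______a

p0 | _[a]ababba   read a → write a, move right, go to p1
p1 | _a[a]babba   read a → write a, move right, go to p3
p3 | _aa[b]abba   read b → write _, move stay, go to p2
p2 | _aa[_]abba   read _ → write a, move right, go to p1
p1 | _aaa[a]bba   read a → write a, move right, go to p3
p3 | _aaaa[b]ba   read b → write _, move stay, go to p2
p2 | _aaaa[_]ba   read _ → write a, move right, go to p1
p1 | _aaaaa[b]a   read b → write _, move left, go to p3
p3 | _aaaa[a]_a   read a → write _, move left, go to p3
p3 | _aaa[a]__a   read a → write _, move left, go to p3
p3 | _aa[a]___a   read a → write _, move left, go to p3
p3 | _a[a]____a   read a → write _, move left, go to p3
p3 | _[a]_____a   read a → write _, move left, go to p3
p3 | [_]______a   read _ → write a, move right, go to p2
p2 | a[_]_____a
After 14 steps: state p2, head at 0, tape a______a.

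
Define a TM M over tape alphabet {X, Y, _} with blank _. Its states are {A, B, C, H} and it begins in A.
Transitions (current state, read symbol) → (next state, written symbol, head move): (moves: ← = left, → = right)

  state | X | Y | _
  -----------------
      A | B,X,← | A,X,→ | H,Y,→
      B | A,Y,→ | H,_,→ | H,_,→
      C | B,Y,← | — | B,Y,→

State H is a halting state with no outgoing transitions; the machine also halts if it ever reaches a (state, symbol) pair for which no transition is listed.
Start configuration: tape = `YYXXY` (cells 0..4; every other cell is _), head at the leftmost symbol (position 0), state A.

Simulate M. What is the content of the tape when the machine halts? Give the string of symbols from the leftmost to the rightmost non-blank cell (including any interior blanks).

X_XXY

state=A head=0 tape=[Y]YXXY   (A,Y)→(A,X,→)
state=A head=1 tape=X[Y]XXY   (A,Y)→(A,X,→)
state=A head=2 tape=XX[X]XY   (A,X)→(B,X,←)
state=B head=1 tape=X[X]XXY   (B,X)→(A,Y,→)
state=A head=2 tape=XY[X]XY   (A,X)→(B,X,←)
state=B head=1 tape=X[Y]XXY   (B,Y)→(H,_,→)
state=H head=2 tape=X_[X]XY
The non-blank tape span at halt is X_XXY.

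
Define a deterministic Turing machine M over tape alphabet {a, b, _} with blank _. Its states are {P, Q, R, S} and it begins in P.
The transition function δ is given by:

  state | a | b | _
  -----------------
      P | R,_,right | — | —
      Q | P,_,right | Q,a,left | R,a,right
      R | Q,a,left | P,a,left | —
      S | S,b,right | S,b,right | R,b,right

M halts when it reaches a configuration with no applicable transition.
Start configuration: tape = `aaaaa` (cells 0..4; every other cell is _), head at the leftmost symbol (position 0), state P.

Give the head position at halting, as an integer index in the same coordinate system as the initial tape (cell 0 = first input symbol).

P | [a]aaaa_   read a → write _, move right, go to R
R | _[a]aaa_   read a → write a, move left, go to Q
Q | [_]aaaa_   read _ → write a, move right, go to R
R | a[a]aaa_   read a → write a, move left, go to Q
Q | [a]aaaa_   read a → write _, move right, go to P
P | _[a]aaa_   read a → write _, move right, go to R
R | __[a]aa_   read a → write a, move left, go to Q
Q | _[_]aaa_   read _ → write a, move right, go to R
R | _a[a]aa_   read a → write a, move left, go to Q
Q | _[a]aaa_   read a → write _, move right, go to P
P | __[a]aa_   read a → write _, move right, go to R
R | ___[a]a_   read a → write a, move left, go to Q
Q | __[_]aa_   read _ → write a, move right, go to R
R | __a[a]a_   read a → write a, move left, go to Q
Q | __[a]aa_   read a → write _, move right, go to P
P | ___[a]a_   read a → write _, move right, go to R
R | ____[a]_   read a → write a, move left, go to Q
Q | ___[_]a_   read _ → write a, move right, go to R
R | ___a[a]_   read a → write a, move left, go to Q
Q | ___[a]a_   read a → write _, move right, go to P
P | ____[a]_   read a → write _, move right, go to R
R | _____[_]
At halt the head is at cell 5.

5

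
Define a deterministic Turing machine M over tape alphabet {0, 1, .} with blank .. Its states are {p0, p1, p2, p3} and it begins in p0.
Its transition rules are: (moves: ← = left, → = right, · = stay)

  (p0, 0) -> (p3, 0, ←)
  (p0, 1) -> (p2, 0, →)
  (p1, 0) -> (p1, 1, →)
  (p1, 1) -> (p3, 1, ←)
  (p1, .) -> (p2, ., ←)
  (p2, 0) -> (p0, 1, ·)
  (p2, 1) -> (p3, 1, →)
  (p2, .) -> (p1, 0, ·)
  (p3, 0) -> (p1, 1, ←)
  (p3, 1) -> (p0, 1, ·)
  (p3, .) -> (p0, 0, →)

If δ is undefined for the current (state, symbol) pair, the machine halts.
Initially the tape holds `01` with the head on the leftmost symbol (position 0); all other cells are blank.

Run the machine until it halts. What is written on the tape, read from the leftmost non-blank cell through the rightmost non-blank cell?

p0 | ...[0]1..   read 0 → write 0, move ←, go to p3
p3 | ..[.]01..   read . → write 0, move →, go to p0
p0 | ..0[0]1..   read 0 → write 0, move ←, go to p3
p3 | ..[0]01..   read 0 → write 1, move ←, go to p1
p1 | .[.]101..   read . → write ., move ←, go to p2
p2 | [.].101..   read . → write 0, move ·, go to p1
p1 | [0].101..   read 0 → write 1, move →, go to p1
p1 | 1[.]101..   read . → write ., move ←, go to p2
p2 | [1].101..   read 1 → write 1, move →, go to p3
p3 | 1[.]101..   read . → write 0, move →, go to p0
p0 | 10[1]01..   read 1 → write 0, move →, go to p2
p2 | 100[0]1..   read 0 → write 1, move ·, go to p0
p0 | 100[1]1..   read 1 → write 0, move →, go to p2
p2 | 1000[1]..   read 1 → write 1, move →, go to p3
p3 | 10001[.].   read . → write 0, move →, go to p0
p0 | 100010[.]
The non-blank tape span at halt is 100010.

100010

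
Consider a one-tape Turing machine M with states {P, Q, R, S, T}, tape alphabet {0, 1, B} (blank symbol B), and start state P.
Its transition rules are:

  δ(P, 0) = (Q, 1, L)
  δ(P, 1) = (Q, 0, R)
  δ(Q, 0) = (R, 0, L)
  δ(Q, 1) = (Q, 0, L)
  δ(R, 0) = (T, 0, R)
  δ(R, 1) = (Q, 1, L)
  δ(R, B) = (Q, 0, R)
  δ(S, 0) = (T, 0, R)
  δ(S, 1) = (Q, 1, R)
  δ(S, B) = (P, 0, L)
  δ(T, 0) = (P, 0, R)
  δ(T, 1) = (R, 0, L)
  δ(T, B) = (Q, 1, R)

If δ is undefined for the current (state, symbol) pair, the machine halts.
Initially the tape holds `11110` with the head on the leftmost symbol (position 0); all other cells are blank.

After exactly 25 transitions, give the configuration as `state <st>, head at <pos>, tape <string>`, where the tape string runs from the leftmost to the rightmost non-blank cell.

state=P head=0 tape=B[1]1110   (P,1)→(Q,0,R)
state=Q head=1 tape=B0[1]110   (Q,1)→(Q,0,L)
state=Q head=0 tape=B[0]0110   (Q,0)→(R,0,L)
state=R head=-1 tape=[B]00110   (R,B)→(Q,0,R)
state=Q head=0 tape=0[0]0110   (Q,0)→(R,0,L)
state=R head=-1 tape=[0]00110   (R,0)→(T,0,R)
state=T head=0 tape=0[0]0110   (T,0)→(P,0,R)
state=P head=1 tape=00[0]110   (P,0)→(Q,1,L)
state=Q head=0 tape=0[0]1110   (Q,0)→(R,0,L)
state=R head=-1 tape=[0]01110   (R,0)→(T,0,R)
state=T head=0 tape=0[0]1110   (T,0)→(P,0,R)
state=P head=1 tape=00[1]110   (P,1)→(Q,0,R)
state=Q head=2 tape=000[1]10   (Q,1)→(Q,0,L)
state=Q head=1 tape=00[0]010   (Q,0)→(R,0,L)
state=R head=0 tape=0[0]0010   (R,0)→(T,0,R)
state=T head=1 tape=00[0]010   (T,0)→(P,0,R)
state=P head=2 tape=000[0]10   (P,0)→(Q,1,L)
state=Q head=1 tape=00[0]110   (Q,0)→(R,0,L)
state=R head=0 tape=0[0]0110   (R,0)→(T,0,R)
state=T head=1 tape=00[0]110   (T,0)→(P,0,R)
state=P head=2 tape=000[1]10   (P,1)→(Q,0,R)
state=Q head=3 tape=0000[1]0   (Q,1)→(Q,0,L)
state=Q head=2 tape=000[0]00   (Q,0)→(R,0,L)
state=R head=1 tape=00[0]000   (R,0)→(T,0,R)
state=T head=2 tape=000[0]00   (T,0)→(P,0,R)
state=P head=3 tape=0000[0]0
After 25 steps: state P, head at 3, tape 000000.

state P, head at 3, tape 000000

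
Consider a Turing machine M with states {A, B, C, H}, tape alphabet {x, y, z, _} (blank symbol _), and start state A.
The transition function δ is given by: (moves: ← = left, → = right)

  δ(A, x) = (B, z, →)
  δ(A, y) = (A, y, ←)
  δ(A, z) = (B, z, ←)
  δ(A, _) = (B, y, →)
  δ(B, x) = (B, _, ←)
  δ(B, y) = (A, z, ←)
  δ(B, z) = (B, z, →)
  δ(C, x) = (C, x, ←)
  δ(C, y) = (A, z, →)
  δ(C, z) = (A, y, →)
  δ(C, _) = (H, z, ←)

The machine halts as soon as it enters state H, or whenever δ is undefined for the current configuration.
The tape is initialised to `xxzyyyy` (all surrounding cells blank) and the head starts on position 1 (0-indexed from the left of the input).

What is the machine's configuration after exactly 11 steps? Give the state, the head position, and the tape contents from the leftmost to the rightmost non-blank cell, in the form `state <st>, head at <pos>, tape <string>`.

state B, head at 4, tape xzzzzyy

state=A head=1 tape=x[x]zyyyy   (A,x)→(B,z,→)
state=B head=2 tape=xz[z]yyyy   (B,z)→(B,z,→)
state=B head=3 tape=xzz[y]yyy   (B,y)→(A,z,←)
state=A head=2 tape=xz[z]zyyy   (A,z)→(B,z,←)
state=B head=1 tape=x[z]zzyyy   (B,z)→(B,z,→)
state=B head=2 tape=xz[z]zyyy   (B,z)→(B,z,→)
state=B head=3 tape=xzz[z]yyy   (B,z)→(B,z,→)
state=B head=4 tape=xzzz[y]yy   (B,y)→(A,z,←)
state=A head=3 tape=xzz[z]zyy   (A,z)→(B,z,←)
state=B head=2 tape=xz[z]zzyy   (B,z)→(B,z,→)
state=B head=3 tape=xzz[z]zyy   (B,z)→(B,z,→)
state=B head=4 tape=xzzz[z]yy
After 11 steps: state B, head at 4, tape xzzzzyy.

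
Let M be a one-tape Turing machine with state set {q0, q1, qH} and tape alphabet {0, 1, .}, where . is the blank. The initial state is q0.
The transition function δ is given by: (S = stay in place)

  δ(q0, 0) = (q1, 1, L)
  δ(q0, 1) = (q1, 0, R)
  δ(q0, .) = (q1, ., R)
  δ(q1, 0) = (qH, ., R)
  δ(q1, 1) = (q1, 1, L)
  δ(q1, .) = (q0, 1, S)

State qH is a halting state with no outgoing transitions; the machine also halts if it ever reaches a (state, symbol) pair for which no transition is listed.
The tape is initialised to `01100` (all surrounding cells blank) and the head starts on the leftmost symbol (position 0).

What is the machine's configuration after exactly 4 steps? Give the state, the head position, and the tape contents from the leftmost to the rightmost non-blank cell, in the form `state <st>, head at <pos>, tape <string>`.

state q1, head at -1, tape 011100

q0 | .[0]1100   read 0 → write 1, move L, go to q1
q1 | [.]11100   read . → write 1, move S, go to q0
q0 | [1]11100   read 1 → write 0, move R, go to q1
q1 | 0[1]1100   read 1 → write 1, move L, go to q1
q1 | [0]11100
After 4 steps: state q1, head at -1, tape 011100.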